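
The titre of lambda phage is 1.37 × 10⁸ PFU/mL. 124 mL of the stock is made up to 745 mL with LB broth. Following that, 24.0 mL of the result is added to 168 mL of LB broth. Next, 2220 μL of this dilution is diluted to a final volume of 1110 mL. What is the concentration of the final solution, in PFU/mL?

Overall dilution factor = 6.008 × 8 × 500 = 2.40 × 10⁴.
1.37 × 10⁸ PFU/mL / 2.40 × 10⁴ = 5700 PFU/mL.

5700 PFU/mL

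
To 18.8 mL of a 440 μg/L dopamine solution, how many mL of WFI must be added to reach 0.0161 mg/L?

495 mL

0.0161 mg/L = 16.1 μg/L.
V₂ = C₁V₁/C₂ = 440 × 18.8 / 16.1 = 514 mL.
Diluent to add = V₂ − V₁ = 514 − 18.8 = 495 mL.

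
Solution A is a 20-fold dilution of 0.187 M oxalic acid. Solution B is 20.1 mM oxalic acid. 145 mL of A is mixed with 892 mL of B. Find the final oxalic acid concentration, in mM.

C_A = 0.187 M / 20 = 9.35 × 10⁻³ M.
C_B = 20.1 mM = 0.0201 M.
C_mix = (C_A·V_A + C_B·V_B)/(V_A + V_B) = (9.35 × 10⁻³×145 + 0.0201×892) / 1037 = 0.0186 M = 18.6 mM.

18.6 mM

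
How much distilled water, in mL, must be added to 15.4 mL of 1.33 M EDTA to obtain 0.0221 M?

V₂ = C₁V₁/C₂ = 1.33 × 15.4 / 0.0221 = 927 mL.
Diluent to add = V₂ − V₁ = 927 − 15.4 = 911 mL.

911 mL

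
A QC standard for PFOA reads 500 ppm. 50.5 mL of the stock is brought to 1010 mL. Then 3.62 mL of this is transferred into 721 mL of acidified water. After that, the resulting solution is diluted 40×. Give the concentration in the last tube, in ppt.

3120 ppt

Overall dilution factor = 20 × 200.2 × 40 = 1.60 × 10⁵.
500 ppm / 1.60 × 10⁵ = 3.12 × 10⁻³ ppm = 3120 ppt.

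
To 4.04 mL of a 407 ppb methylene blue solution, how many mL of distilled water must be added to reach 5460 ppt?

5460 ppt = 5.46 ppb.
V₂ = C₁V₁/C₂ = 407 × 4.04 / 5.46 = 301 mL.
Diluent to add = V₂ − V₁ = 301 − 4.04 = 297 mL.

297 mL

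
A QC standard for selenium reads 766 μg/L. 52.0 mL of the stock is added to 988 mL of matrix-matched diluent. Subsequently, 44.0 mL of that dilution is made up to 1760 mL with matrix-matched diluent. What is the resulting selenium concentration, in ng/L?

Overall dilution factor = 20 × 40 = 800.
766 μg/L / 800 = 0.958 μg/L = 957 ng/L.

957 ng/L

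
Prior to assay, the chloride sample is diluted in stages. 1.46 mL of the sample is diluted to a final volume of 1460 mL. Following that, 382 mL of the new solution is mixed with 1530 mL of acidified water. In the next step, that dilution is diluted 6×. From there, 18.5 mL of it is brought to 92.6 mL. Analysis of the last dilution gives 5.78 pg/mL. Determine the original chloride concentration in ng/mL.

869 ng/mL

Overall dilution factor = 1000 × 5.005 × 6 × 5.005 = 1.50 × 10⁵.
Original = 5.78 pg/mL × 1.50 × 10⁵ = 8.69 × 10⁵ pg/mL = 869 ng/mL.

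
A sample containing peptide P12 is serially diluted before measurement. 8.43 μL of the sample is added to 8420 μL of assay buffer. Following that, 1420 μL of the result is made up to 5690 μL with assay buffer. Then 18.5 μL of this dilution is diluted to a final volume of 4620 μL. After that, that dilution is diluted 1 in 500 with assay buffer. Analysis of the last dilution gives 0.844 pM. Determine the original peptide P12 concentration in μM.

422 μM

Overall dilution factor = 999.8 × 4.007 × 249.7 × 500 = 5.00 × 10⁸.
Original = 0.844 pM × 5.00 × 10⁸ = 4.22 × 10⁸ pM = 422 μM.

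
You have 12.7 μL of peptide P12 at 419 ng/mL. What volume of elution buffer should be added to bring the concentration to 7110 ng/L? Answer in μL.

7110 ng/L = 7.11 ng/mL.
V₂ = C₁V₁/C₂ = 419 × 12.7 / 7.11 = 748 μL.
Diluent to add = V₂ − V₁ = 748 − 12.7 = 736 μL.

736 μL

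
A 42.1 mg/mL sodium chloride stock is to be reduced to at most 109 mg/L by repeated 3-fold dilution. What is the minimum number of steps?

6

Need 3ⁿ ≥ 386, so n ≥ log(386)/log(3) = 5.42.
Minimum whole steps: n = 6.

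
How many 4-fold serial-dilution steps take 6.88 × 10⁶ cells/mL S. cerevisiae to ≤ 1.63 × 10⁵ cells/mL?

3

Need 4ⁿ ≥ 42.2, so n ≥ log(42.2)/log(4) = 2.70.
Minimum whole steps: n = 3.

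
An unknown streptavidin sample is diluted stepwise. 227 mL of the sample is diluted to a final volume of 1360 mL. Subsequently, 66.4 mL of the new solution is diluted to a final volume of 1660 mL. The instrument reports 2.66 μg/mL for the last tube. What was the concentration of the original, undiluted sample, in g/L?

0.398 g/L

Overall dilution factor = 5.991 × 25 = 150.
Original = 2.66 μg/mL × 150 = 398 μg/mL = 0.398 g/L.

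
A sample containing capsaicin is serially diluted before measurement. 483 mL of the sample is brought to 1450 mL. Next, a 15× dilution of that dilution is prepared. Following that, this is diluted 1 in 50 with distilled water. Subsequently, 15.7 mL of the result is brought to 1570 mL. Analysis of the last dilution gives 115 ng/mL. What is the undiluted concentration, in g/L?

25.9 g/L

Overall dilution factor = 3.002 × 15 × 50 × 100 = 2.25 × 10⁵.
Original = 115 ng/mL × 2.25 × 10⁵ = 2.59 × 10⁷ ng/mL = 25.9 g/L.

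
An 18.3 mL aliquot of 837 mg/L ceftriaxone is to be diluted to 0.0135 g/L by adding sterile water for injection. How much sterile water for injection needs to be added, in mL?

0.0135 g/L = 13.5 mg/L.
V₂ = C₁V₁/C₂ = 837 × 18.3 / 13.5 = 1135 mL.
Diluent to add = V₂ − V₁ = 1135 − 18.3 = 1120 mL.

1120 mL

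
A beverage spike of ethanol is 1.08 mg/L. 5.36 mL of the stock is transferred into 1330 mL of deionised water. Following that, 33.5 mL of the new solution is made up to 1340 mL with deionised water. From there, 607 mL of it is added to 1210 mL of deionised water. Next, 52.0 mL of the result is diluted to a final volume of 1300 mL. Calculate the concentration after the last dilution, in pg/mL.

Overall dilution factor = 249.1 × 40 × 2.993 × 25 = 7.46 × 10⁵.
1.08 mg/L / 7.46 × 10⁵ = 1.45 × 10⁻⁶ mg/L = 1.45 pg/mL.

1.45 pg/mL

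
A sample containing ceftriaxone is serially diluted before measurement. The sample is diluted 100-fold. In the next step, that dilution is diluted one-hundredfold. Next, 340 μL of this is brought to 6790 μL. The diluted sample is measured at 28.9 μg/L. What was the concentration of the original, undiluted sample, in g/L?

5.77 g/L

Overall dilution factor = 100 × 100 × 19.97 = 2.00 × 10⁵.
Original = 28.9 μg/L × 2.00 × 10⁵ = 5.77 × 10⁶ μg/L = 5.77 g/L.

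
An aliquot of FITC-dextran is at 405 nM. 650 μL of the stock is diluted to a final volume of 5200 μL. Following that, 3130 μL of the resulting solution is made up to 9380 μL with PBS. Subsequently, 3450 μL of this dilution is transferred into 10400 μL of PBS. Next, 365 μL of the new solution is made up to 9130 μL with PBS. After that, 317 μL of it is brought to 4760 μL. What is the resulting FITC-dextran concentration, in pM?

Overall dilution factor = 8 × 2.997 × 4.014 × 25.01 × 15.02 = 3.61 × 10⁴.
405 nM / 3.61 × 10⁴ = 0.0112 nM = 11.2 pM.

11.2 pM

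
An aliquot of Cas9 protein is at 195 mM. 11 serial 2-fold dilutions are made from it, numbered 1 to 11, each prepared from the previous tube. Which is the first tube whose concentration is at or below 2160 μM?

tube 7

Tube n has concentration 195 mM / 2ⁿ.
Need 2ⁿ ≥ 195 mM / 2160 μM = 90.3, so n ≥ 6.50.
First such tube: n = 7.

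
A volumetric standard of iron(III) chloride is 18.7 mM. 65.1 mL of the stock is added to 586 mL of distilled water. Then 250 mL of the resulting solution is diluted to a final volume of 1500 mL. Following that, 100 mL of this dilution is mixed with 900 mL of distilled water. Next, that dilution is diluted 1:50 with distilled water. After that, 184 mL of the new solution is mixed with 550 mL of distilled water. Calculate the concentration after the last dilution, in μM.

Overall dilution factor = 10.00 × 6 × 10 × 50 × 3.989 = 1.20 × 10⁵.
18.7 mM / 1.20 × 10⁵ = 1.56 × 10⁻⁴ mM = 0.156 μM.

0.156 μM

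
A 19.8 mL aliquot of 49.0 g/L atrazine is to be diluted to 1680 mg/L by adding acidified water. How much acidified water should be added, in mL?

1680 mg/L = 1.68 g/L.
V₂ = C₁V₁/C₂ = 49.0 × 19.8 / 1.68 = 578 mL.
Diluent to add = V₂ − V₁ = 578 − 19.8 = 558 mL.

558 mL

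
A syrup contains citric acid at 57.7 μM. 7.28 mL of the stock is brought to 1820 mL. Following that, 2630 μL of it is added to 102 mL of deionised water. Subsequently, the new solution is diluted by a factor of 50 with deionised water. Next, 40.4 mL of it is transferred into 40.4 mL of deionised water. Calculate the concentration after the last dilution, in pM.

58.0 pM

Overall dilution factor = 250 × 39.78 × 50 × 2 = 9.95 × 10⁵.
57.7 μM / 9.95 × 10⁵ = 5.80 × 10⁻⁵ μM = 58.0 pM.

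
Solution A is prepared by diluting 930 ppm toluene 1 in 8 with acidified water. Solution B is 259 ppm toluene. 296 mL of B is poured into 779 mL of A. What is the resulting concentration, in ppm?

C_A = 930 ppm / 8 = 116 ppm.
C_mix = (C_A·V_A + C_B·V_B)/(V_A + V_B) = (116×779 + 259×296) / 1075 = 156 ppm.

156 ppm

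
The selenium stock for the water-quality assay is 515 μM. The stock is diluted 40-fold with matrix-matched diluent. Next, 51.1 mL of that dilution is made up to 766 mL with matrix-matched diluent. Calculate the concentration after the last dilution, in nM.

Overall dilution factor = 40 × 14.99 = 600.
515 μM / 600 = 0.859 μM = 859 nM.

859 nM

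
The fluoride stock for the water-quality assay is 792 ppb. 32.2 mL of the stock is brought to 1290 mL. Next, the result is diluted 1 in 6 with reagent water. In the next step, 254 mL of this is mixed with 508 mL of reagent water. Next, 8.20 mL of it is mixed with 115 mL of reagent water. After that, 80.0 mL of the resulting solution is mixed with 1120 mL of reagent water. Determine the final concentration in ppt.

Overall dilution factor = 40.06 × 6 × 3 × 15.02 × 15 = 1.63 × 10⁵.
792 ppb / 1.63 × 10⁵ = 4.87 × 10⁻³ ppb = 4.87 ppt.

4.87 ppt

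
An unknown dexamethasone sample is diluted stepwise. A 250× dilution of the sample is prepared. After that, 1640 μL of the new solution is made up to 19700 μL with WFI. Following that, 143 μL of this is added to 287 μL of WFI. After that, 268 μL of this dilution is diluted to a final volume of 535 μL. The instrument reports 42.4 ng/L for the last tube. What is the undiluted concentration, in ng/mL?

764 ng/mL

Overall dilution factor = 250 × 12.01 × 3.007 × 1.996 = 1.80 × 10⁴.
Original = 42.4 ng/L × 1.80 × 10⁴ = 7.64 × 10⁵ ng/L = 764 ng/mL.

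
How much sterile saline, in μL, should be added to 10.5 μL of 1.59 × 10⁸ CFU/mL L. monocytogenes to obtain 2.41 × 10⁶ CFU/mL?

682 μL

V₂ = C₁V₁/C₂ = 1.59 × 10⁸ × 10.5 / 2.41 × 10⁶ = 693 μL.
Diluent to add = V₂ − V₁ = 693 − 10.5 = 682 μL.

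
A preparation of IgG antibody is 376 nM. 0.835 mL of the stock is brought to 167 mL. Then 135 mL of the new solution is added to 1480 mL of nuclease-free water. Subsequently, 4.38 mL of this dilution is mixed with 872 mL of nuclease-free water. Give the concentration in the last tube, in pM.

Overall dilution factor = 200 × 11.96 × 200.1 = 4.79 × 10⁵.
376 nM / 4.79 × 10⁵ = 7.85 × 10⁻⁴ nM = 0.785 pM.

0.785 pM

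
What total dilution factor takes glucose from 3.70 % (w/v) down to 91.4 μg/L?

Factor = C₀/C_target = 3.70 % (w/v) / 91.4 μg/L = 4.05 × 10⁵.

4.05 × 10⁵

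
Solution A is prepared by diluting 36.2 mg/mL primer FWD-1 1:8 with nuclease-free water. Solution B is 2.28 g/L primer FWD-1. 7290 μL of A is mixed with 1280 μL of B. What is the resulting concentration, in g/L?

4.19 g/L

C_A = 36.2 mg/mL / 8 = 4.53 mg/mL.
C_B = 2.28 g/L = 2.28 mg/mL.
C_mix = (C_A·V_A + C_B·V_B)/(V_A + V_B) = (4.53×7290 + 2.28×1280) / 8570 = 4.19 mg/mL = 4.19 g/L.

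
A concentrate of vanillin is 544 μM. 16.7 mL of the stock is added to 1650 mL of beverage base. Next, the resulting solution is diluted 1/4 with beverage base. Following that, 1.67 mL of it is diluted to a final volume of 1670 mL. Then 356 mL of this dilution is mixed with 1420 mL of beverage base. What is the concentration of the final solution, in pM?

Overall dilution factor = 99.80 × 4 × 1000 × 4.989 = 1.99 × 10⁶.
544 μM / 1.99 × 10⁶ = 2.73 × 10⁻⁴ μM = 273 pM.

273 pM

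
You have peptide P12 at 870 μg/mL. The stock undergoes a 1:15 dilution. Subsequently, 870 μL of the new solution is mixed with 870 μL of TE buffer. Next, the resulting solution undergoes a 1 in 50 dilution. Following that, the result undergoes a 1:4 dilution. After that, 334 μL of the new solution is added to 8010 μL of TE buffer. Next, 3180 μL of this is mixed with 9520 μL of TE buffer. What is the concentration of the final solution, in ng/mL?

Overall dilution factor = 15 × 2 × 50 × 4 × 24.98 × 3.994 = 5.99 × 10⁵.
870 μg/mL / 5.99 × 10⁵ = 1.45 × 10⁻³ μg/mL = 1.45 ng/mL.

1.45 ng/mL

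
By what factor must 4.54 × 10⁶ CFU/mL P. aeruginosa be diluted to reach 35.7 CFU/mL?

1.27 × 10⁵

Factor = C₀/C_target = 4.54 × 10⁶ CFU/mL / 35.7 CFU/mL = 1.27 × 10⁵.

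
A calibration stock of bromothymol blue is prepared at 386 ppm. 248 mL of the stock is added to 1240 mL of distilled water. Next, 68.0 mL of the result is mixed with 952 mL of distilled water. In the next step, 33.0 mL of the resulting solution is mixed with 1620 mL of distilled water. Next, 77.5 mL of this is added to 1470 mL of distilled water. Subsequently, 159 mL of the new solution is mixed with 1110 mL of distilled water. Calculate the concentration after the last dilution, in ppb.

0.537 ppb

Overall dilution factor = 6 × 15 × 50.09 × 19.97 × 7.981 = 7.18 × 10⁵.
386 ppm / 7.18 × 10⁵ = 5.37 × 10⁻⁴ ppm = 0.537 ppb.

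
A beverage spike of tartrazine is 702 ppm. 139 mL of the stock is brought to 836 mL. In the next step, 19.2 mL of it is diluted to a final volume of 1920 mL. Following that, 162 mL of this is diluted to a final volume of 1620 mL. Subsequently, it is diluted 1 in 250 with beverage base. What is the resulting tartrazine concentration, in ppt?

467 ppt

Overall dilution factor = 6.014 × 100 × 10 × 250 = 1.50 × 10⁶.
702 ppm / 1.50 × 10⁶ = 4.67 × 10⁻⁴ ppm = 467 ppt.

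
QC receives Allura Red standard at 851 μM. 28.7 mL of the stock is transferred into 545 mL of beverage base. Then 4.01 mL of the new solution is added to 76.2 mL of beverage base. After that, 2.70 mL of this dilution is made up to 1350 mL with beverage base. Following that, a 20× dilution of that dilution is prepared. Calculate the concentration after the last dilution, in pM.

Overall dilution factor = 19.99 × 20.00 × 500 × 20 = 4.00 × 10⁶.
851 μM / 4.00 × 10⁶ = 2.13 × 10⁻⁴ μM = 213 pM.

213 pM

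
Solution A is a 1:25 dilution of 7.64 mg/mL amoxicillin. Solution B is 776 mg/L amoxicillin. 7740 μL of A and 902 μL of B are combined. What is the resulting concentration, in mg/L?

C_A = 7.64 mg/mL / 25 = 0.306 mg/mL.
C_B = 776 mg/L = 0.776 mg/mL.
C_mix = (C_A·V_A + C_B·V_B)/(V_A + V_B) = (0.306×7740 + 0.776×902) / 8642 = 0.355 mg/mL = 355 mg/L.

355 mg/L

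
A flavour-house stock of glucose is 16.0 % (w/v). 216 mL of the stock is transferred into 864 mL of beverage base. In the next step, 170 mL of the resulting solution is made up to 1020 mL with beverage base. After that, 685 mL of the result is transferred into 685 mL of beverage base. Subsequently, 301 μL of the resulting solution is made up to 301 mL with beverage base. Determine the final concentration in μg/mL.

Overall dilution factor = 5 × 6 × 2 × 1000 = 6.00 × 10⁴.
16.0 % (w/v) / 6.00 × 10⁴ = 2.67 × 10⁻⁴ % (w/v) = 2.67 μg/mL.

2.67 μg/mL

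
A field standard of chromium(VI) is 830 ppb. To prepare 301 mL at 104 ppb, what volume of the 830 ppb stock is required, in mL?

37.7 mL

V₁ = C₂V₂/C₁ = 104 × 301 / 830 = 37.7 mL.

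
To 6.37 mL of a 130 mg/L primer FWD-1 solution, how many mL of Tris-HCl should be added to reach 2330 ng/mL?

349 mL

2330 ng/mL = 2.33 mg/L.
V₂ = C₁V₁/C₂ = 130 × 6.37 / 2.33 = 355 mL.
Diluent to add = V₂ − V₁ = 355 − 6.37 = 349 mL.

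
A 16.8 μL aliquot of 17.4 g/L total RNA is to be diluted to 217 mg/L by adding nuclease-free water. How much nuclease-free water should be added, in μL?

217 mg/L = 0.217 g/L.
V₂ = C₁V₁/C₂ = 17.4 × 16.8 / 0.217 = 1347 μL.
Diluent to add = V₂ − V₁ = 1347 − 16.8 = 1330 μL.

1330 μL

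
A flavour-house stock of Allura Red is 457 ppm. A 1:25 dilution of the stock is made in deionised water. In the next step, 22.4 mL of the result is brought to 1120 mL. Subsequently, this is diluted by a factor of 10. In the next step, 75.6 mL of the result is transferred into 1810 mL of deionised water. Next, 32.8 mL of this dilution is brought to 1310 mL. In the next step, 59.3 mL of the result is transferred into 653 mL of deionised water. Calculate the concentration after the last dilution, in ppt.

3.06 ppt

Overall dilution factor = 25 × 50 × 10 × 24.94 × 39.94 × 12.01 = 1.50 × 10⁸.
457 ppm / 1.50 × 10⁸ = 3.06 × 10⁻⁶ ppm = 3.06 ppt.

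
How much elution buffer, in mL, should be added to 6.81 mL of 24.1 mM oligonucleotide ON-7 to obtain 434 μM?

371 mL

434 μM = 0.434 mM.
V₂ = C₁V₁/C₂ = 24.1 × 6.81 / 0.434 = 378 mL.
Diluent to add = V₂ − V₁ = 378 − 6.81 = 371 mL.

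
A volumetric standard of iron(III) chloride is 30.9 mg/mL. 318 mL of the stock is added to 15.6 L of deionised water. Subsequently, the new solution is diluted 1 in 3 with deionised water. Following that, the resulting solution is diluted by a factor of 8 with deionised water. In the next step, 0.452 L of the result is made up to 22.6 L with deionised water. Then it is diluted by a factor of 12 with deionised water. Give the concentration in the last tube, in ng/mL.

42.9 ng/mL

Overall dilution factor = 50.06 × 3 × 8 × 50 × 12 = 7.21 × 10⁵.
30.9 mg/mL / 7.21 × 10⁵ = 4.29 × 10⁻⁵ mg/mL = 42.9 ng/mL.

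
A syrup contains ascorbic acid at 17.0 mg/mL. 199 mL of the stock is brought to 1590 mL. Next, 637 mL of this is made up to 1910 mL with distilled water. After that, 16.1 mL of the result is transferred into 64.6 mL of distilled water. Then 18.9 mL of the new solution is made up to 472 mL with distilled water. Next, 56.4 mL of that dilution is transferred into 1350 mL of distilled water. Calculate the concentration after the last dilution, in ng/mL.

Overall dilution factor = 7.990 × 2.998 × 5.012 × 24.97 × 24.94 = 7.48 × 10⁴.
17.0 mg/mL / 7.48 × 10⁴ = 2.27 × 10⁻⁴ mg/mL = 227 ng/mL.

227 ng/mL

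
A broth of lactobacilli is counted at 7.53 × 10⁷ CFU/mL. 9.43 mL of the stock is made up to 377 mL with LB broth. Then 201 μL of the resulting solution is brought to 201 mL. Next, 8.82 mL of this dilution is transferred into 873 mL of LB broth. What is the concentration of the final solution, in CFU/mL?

18.8 CFU/mL

Overall dilution factor = 39.98 × 1000 × 99.98 = 4.00 × 10⁶.
7.53 × 10⁷ CFU/mL / 4.00 × 10⁶ = 18.8 CFU/mL.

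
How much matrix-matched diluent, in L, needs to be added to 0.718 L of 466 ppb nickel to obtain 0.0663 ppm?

4.33 L

0.0663 ppm = 66.3 ppb.
V₂ = C₁V₁/C₂ = 466 × 0.718 / 66.3 = 5.05 L.
Diluent to add = V₂ − V₁ = 5.05 − 0.718 = 4.33 L.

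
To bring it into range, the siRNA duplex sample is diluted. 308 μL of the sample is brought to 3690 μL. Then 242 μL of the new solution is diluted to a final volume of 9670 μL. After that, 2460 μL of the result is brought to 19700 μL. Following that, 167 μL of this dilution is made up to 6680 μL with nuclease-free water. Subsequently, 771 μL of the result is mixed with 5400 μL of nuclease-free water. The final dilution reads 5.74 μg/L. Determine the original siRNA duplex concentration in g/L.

Overall dilution factor = 11.98 × 39.96 × 8.008 × 40 × 8.004 = 1.23 × 10⁶.
Original = 5.74 μg/L × 1.23 × 10⁶ = 7.05 × 10⁶ μg/L = 7.05 g/L.

7.05 g/L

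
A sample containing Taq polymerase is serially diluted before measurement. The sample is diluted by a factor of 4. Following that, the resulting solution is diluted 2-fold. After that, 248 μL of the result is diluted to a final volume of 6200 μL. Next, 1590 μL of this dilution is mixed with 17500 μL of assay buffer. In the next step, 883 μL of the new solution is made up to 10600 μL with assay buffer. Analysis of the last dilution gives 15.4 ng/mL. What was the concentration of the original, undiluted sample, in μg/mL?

Overall dilution factor = 4 × 2 × 25 × 12.01 × 12.00 = 2.88 × 10⁴.
Original = 15.4 ng/mL × 2.88 × 10⁴ = 4.44 × 10⁵ ng/mL = 444 μg/mL.

444 μg/mL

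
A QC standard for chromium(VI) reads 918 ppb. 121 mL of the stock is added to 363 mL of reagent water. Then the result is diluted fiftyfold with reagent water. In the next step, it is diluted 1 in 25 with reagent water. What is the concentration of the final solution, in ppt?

Overall dilution factor = 4 × 50 × 25 = 5000.
918 ppb / 5000 = 0.184 ppb = 184 ppt.

184 ppt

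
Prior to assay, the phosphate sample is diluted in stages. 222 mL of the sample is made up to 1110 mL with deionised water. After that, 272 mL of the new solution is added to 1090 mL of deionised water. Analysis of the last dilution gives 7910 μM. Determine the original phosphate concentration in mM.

Overall dilution factor = 5 × 5.007 = 25.0.
Original = 7910 μM × 25.0 = 1.98 × 10⁵ μM = 198 mM.

198 mM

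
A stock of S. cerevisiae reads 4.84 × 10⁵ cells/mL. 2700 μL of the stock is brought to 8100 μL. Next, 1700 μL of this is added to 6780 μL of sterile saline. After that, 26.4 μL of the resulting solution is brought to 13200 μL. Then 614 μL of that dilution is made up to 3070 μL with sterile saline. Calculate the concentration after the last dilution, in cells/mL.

Overall dilution factor = 3 × 4.988 × 500 × 5 = 3.74 × 10⁴.
4.84 × 10⁵ cells/mL / 3.74 × 10⁴ = 12.9 cells/mL.

12.9 cells/mL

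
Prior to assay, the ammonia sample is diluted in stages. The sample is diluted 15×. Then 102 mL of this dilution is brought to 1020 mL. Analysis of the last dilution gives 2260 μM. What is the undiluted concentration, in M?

Overall dilution factor = 15 × 10 = 150.
Original = 2260 μM × 150 = 3.39 × 10⁵ μM = 0.339 M.

0.339 M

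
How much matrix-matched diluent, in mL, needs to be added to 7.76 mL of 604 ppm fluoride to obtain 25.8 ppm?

V₂ = C₁V₁/C₂ = 604 × 7.76 / 25.8 = 182 mL.
Diluent to add = V₂ − V₁ = 182 − 7.76 = 174 mL.

174 mL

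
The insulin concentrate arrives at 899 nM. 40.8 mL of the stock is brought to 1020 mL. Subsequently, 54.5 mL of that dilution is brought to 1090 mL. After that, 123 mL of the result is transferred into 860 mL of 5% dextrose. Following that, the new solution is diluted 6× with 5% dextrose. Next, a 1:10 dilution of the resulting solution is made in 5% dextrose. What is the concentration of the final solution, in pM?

3.75 pM

Overall dilution factor = 25 × 20 × 7.992 × 6 × 10 = 2.40 × 10⁵.
899 nM / 2.40 × 10⁵ = 3.75 × 10⁻³ nM = 3.75 pM.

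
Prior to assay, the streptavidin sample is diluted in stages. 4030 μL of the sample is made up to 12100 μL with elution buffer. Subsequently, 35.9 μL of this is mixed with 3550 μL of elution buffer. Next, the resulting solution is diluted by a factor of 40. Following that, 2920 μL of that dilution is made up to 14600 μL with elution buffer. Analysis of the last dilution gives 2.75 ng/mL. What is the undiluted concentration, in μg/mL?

165 μg/mL

Overall dilution factor = 3.002 × 99.89 × 40 × 5 = 6.00 × 10⁴.
Original = 2.75 ng/mL × 6.00 × 10⁴ = 1.65 × 10⁵ ng/mL = 165 μg/mL.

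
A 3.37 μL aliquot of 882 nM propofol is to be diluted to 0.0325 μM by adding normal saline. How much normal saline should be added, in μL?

0.0325 μM = 32.5 nM.
V₂ = C₁V₁/C₂ = 882 × 3.37 / 32.5 = 91.5 μL.
Diluent to add = V₂ − V₁ = 91.5 − 3.37 = 88.1 μL.

88.1 μL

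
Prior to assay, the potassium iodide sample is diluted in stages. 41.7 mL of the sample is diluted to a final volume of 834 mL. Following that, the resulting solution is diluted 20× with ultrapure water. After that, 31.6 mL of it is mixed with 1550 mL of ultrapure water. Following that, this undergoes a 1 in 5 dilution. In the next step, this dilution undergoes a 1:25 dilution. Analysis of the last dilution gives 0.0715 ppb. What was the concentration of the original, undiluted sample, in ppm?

Overall dilution factor = 20 × 20 × 50.05 × 5 × 25 = 2.50 × 10⁶.
Original = 0.0715 ppb × 2.50 × 10⁶ = 1.79 × 10⁵ ppb = 179 ppm.

179 ppm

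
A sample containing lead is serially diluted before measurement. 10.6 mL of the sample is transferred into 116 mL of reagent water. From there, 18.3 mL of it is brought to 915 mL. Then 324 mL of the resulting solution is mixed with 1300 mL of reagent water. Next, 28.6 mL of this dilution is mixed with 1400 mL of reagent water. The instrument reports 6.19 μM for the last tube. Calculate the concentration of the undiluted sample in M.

0.925 M

Overall dilution factor = 11.94 × 50 × 5.012 × 49.95 = 1.50 × 10⁵.
Original = 6.19 μM × 1.50 × 10⁵ = 9.25 × 10⁵ μM = 0.925 M.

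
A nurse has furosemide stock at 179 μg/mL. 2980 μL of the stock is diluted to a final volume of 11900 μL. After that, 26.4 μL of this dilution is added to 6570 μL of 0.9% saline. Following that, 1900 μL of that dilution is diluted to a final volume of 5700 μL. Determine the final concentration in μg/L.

Overall dilution factor = 3.993 × 249.9 × 3 = 2993.
179 μg/mL / 2993 = 0.0598 μg/mL = 59.8 μg/L.

59.8 μg/L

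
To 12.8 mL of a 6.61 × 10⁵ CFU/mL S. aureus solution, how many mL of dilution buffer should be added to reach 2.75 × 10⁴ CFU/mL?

V₂ = C₁V₁/C₂ = 6.61 × 10⁵ × 12.8 / 2.75 × 10⁴ = 308 mL.
Diluent to add = V₂ − V₁ = 308 − 12.8 = 295 mL.

295 mL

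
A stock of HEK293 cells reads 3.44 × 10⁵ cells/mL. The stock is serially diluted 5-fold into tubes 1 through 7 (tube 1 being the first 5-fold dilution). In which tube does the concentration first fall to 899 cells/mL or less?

tube 4

Tube n has concentration 3.44 × 10⁵ cells/mL / 5ⁿ.
Need 5ⁿ ≥ 3.44 × 10⁵ cells/mL / 899 cells/mL = 383, so n ≥ 3.70.
First such tube: n = 4.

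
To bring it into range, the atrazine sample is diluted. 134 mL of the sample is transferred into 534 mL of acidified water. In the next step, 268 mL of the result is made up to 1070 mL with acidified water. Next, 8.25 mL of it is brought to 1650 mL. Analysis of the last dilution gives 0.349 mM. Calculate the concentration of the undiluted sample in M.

Overall dilution factor = 4.985 × 3.993 × 200 = 3981.
Original = 0.349 mM × 3981 = 1389 mM = 1.39 M.

1.39 M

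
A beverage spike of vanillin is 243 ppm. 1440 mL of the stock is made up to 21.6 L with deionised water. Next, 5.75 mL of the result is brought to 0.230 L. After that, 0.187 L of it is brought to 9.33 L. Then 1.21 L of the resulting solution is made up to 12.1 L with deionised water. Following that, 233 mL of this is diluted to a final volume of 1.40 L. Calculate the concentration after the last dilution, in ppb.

Overall dilution factor = 15 × 40 × 49.89 × 10 × 6.009 = 1.80 × 10⁶.
243 ppm / 1.80 × 10⁶ = 1.35 × 10⁻⁴ ppm = 0.135 ppb.

0.135 ppb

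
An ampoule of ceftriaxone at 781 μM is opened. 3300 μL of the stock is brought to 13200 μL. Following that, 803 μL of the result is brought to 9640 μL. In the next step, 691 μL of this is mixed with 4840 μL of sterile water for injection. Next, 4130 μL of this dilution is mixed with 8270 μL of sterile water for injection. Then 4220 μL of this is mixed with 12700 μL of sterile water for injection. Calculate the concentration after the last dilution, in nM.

169 nM

Overall dilution factor = 4 × 12.00 × 8.004 × 3.002 × 4.009 = 4627.
781 μM / 4627 = 0.169 μM = 169 nM.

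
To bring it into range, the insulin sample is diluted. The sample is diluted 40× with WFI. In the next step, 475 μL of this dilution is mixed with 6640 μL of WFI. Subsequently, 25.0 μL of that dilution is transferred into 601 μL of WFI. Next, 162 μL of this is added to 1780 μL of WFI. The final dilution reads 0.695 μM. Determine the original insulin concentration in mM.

Overall dilution factor = 40 × 14.98 × 25.04 × 11.99 = 1.80 × 10⁵.
Original = 0.695 μM × 1.80 × 10⁵ = 1.25 × 10⁵ μM = 125 mM.

125 mM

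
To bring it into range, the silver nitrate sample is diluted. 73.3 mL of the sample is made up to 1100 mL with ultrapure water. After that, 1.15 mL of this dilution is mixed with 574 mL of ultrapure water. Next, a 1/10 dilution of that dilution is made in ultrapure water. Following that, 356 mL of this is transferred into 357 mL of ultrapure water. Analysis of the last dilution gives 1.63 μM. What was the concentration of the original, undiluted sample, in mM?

Overall dilution factor = 15.01 × 500.1 × 10 × 2.003 = 1.50 × 10⁵.
Original = 1.63 μM × 1.50 × 10⁵ = 2.45 × 10⁵ μM = 245 mM.

245 mM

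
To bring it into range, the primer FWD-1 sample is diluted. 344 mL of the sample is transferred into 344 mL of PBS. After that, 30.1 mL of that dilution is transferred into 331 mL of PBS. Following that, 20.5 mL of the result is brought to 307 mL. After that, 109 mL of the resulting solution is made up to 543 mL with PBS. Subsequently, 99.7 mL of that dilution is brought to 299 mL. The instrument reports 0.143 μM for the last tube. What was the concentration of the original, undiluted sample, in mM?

0.768 mM

Overall dilution factor = 2 × 12.00 × 14.98 × 4.982 × 2.999 = 5368.
Original = 0.143 μM × 5368 = 768 μM = 0.768 mM.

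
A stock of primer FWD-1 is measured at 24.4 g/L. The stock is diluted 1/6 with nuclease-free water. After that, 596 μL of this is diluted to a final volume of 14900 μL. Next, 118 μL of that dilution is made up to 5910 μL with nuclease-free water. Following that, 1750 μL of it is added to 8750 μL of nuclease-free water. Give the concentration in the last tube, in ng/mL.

541 ng/mL

Overall dilution factor = 6 × 25 × 50.08 × 6 = 4.51 × 10⁴.
24.4 g/L / 4.51 × 10⁴ = 5.41 × 10⁻⁴ g/L = 541 ng/mL.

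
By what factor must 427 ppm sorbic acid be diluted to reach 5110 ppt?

8.36 × 10⁴

Factor = C₀/C_target = 427 ppm / 5110 ppt = 8.36 × 10⁴.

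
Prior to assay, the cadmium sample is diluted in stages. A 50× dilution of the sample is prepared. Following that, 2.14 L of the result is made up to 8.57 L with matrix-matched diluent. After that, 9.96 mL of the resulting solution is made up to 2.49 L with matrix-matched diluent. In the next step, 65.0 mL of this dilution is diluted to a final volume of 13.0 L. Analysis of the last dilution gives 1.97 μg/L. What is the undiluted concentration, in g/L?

19.7 g/L

Overall dilution factor = 50 × 4.005 × 250 × 200 = 1.00 × 10⁷.
Original = 1.97 μg/L × 1.00 × 10⁷ = 1.97 × 10⁷ μg/L = 19.7 g/L.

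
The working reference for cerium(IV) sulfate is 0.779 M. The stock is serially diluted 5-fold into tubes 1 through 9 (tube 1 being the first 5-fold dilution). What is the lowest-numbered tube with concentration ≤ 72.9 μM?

tube 6

Tube n has concentration 0.779 M / 5ⁿ.
Need 5ⁿ ≥ 0.779 M / 72.9 μM = 1.07 × 10⁴, so n ≥ 5.76.
First such tube: n = 6.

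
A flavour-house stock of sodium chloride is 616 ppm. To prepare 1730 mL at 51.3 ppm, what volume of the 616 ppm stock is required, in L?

V₁ = C₂V₂/C₁ = 51.3 × 1730 / 616 = 144 mL = 0.144 L.

0.144 L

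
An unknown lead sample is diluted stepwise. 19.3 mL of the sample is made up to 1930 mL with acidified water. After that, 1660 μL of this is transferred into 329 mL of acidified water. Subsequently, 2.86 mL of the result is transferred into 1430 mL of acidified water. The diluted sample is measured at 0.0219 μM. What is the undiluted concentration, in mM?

Overall dilution factor = 100 × 199.2 × 501 = 9.98 × 10⁶.
Original = 0.0219 μM × 9.98 × 10⁶ = 2.19 × 10⁵ μM = 219 mM.

219 mM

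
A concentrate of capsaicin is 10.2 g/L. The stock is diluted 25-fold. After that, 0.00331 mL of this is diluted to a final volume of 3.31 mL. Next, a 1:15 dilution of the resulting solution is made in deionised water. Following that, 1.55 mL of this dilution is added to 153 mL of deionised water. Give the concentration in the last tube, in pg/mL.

273 pg/mL

Overall dilution factor = 25 × 1000 × 15 × 99.71 = 3.74 × 10⁷.
10.2 g/L / 3.74 × 10⁷ = 2.73 × 10⁻⁷ g/L = 273 pg/mL.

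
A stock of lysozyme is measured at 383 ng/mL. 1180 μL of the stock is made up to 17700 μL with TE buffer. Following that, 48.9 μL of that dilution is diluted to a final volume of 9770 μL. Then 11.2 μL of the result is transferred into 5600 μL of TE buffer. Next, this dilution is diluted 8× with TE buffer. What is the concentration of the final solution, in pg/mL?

Overall dilution factor = 15 × 199.8 × 501 × 8 = 1.20 × 10⁷.
383 ng/mL / 1.20 × 10⁷ = 3.19 × 10⁻⁵ ng/mL = 0.0319 pg/mL.

0.0319 pg/mL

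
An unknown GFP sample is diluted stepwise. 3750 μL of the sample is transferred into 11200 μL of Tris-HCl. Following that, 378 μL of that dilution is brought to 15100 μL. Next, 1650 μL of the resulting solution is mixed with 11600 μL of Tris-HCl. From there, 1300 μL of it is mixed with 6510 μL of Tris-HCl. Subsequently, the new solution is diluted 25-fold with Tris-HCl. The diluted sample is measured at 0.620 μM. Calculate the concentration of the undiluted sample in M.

Overall dilution factor = 3.987 × 39.95 × 8.030 × 6.008 × 25 = 1.92 × 10⁵.
Original = 0.620 μM × 1.92 × 10⁵ = 1.19 × 10⁵ μM = 0.119 M.

0.119 M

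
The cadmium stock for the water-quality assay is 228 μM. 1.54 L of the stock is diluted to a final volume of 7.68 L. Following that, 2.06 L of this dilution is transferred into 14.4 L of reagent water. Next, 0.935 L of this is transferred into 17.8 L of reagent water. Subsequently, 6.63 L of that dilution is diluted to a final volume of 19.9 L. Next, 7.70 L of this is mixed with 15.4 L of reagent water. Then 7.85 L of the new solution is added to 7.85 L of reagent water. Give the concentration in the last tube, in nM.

Overall dilution factor = 4.987 × 7.990 × 20.04 × 3.002 × 3 × 2 = 1.44 × 10⁴.
228 μM / 1.44 × 10⁴ = 0.0159 μM = 15.9 nM.

15.9 nM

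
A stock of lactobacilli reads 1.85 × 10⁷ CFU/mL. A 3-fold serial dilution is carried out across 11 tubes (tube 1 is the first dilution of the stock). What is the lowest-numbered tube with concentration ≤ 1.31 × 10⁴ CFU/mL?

Tube n has concentration 1.85 × 10⁷ CFU/mL / 3ⁿ.
Need 3ⁿ ≥ 1.85 × 10⁷ CFU/mL / 1.31 × 10⁴ CFU/mL = 1412, so n ≥ 6.60.
First such tube: n = 7.

tube 7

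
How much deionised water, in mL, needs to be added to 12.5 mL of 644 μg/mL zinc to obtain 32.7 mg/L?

32.7 mg/L = 32.7 μg/mL.
V₂ = C₁V₁/C₂ = 644 × 12.5 / 32.7 = 246 mL.
Diluent to add = V₂ − V₁ = 246 − 12.5 = 234 mL.

234 mL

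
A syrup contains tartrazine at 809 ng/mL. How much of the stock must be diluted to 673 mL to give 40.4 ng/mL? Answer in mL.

V₁ = C₂V₂/C₁ = 40.4 × 673 / 809 = 33.6 mL.

33.6 mL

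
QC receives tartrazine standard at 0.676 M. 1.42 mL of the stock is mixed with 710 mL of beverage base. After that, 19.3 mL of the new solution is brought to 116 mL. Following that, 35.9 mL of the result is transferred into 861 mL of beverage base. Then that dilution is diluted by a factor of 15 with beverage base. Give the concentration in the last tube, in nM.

599 nM

Overall dilution factor = 501 × 6.010 × 24.98 × 15 = 1.13 × 10⁶.
0.676 M / 1.13 × 10⁶ = 5.99 × 10⁻⁷ M = 599 nM.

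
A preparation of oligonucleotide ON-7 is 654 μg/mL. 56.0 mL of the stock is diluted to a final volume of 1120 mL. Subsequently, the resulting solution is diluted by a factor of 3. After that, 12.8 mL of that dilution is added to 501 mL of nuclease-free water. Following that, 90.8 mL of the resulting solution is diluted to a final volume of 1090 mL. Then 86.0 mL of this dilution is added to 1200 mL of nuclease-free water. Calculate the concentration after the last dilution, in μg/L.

Overall dilution factor = 20 × 3 × 40.14 × 12.00 × 14.95 = 4.32 × 10⁵.
654 μg/mL / 4.32 × 10⁵ = 1.51 × 10⁻³ μg/mL = 1.51 μg/L.

1.51 μg/L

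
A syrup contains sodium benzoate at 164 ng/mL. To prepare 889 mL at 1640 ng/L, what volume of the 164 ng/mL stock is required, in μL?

1640 ng/L = 1.64 ng/mL.
V₁ = C₂V₂/C₁ = 1.64 × 889 / 164 = 8.89 mL = 8890 μL.

8890 μL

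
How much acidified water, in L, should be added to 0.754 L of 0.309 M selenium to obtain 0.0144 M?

15.4 L

V₂ = C₁V₁/C₂ = 0.309 × 0.754 / 0.0144 = 16.2 L.
Diluent to add = V₂ − V₁ = 16.2 − 0.754 = 15.4 L.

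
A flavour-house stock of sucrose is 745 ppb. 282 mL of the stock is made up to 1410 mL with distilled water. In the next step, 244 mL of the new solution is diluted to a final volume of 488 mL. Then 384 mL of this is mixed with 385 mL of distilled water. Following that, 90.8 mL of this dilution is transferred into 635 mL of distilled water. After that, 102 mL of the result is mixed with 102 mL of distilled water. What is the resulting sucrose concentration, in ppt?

Overall dilution factor = 5 × 2 × 2.003 × 7.993 × 2 = 320.
745 ppb / 320 = 2.33 ppb = 2330 ppt.

2330 ppt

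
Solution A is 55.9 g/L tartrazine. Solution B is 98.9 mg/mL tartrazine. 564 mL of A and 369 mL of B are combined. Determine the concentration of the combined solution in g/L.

72.9 g/L

C_B = 98.9 mg/mL = 98.9 g/L.
C_mix = (C_A·V_A + C_B·V_B)/(V_A + V_B) = (55.9×564 + 98.9×369) / 933.0 = 72.9 g/L.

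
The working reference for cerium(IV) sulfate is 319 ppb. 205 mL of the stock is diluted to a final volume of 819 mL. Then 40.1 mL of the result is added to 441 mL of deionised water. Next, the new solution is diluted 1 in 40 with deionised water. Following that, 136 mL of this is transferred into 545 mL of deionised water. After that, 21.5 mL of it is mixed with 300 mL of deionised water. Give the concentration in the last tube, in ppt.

Overall dilution factor = 3.995 × 12.00 × 40 × 5.007 × 14.95 = 1.44 × 10⁵.
319 ppb / 1.44 × 10⁵ = 2.22 × 10⁻³ ppb = 2.22 ppt.

2.22 ppt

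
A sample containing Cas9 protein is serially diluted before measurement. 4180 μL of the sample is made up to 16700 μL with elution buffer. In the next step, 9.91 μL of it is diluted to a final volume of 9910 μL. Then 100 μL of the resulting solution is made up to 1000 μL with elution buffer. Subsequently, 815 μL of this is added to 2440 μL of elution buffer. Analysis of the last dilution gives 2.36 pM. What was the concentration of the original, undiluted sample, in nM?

377 nM

Overall dilution factor = 3.995 × 1000 × 10 × 3.994 = 1.60 × 10⁵.
Original = 2.36 pM × 1.60 × 10⁵ = 3.77 × 10⁵ pM = 377 nM.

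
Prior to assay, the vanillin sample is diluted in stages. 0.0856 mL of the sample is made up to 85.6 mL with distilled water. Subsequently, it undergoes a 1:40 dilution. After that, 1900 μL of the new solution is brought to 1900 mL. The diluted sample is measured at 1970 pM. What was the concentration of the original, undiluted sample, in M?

Overall dilution factor = 1000 × 40 × 1000 = 4.00 × 10⁷.
Original = 1970 pM × 4.00 × 10⁷ = 7.88 × 10¹⁰ pM = 0.0788 M.

0.0788 M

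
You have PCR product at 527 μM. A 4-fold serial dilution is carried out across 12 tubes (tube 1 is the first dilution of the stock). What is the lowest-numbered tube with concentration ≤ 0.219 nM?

tube 11

Tube n has concentration 527 μM / 4ⁿ.
Need 4ⁿ ≥ 527 μM / 0.219 nM = 2.41 × 10⁶, so n ≥ 10.60.
First such tube: n = 11.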